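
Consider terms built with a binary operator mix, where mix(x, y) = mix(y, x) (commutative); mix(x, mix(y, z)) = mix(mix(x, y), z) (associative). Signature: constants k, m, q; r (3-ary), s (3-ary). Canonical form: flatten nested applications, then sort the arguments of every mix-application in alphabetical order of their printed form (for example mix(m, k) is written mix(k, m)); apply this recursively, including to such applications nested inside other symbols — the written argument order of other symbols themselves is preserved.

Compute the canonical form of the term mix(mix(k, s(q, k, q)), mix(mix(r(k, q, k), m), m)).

Flatten:  mix(k, s(q, k, q), r(k, q, k), m, m)
Sort:  mix(k, m, m, r(k, q, k), s(q, k, q))

Answer: mix(k, m, m, r(k, q, k), s(q, k, q))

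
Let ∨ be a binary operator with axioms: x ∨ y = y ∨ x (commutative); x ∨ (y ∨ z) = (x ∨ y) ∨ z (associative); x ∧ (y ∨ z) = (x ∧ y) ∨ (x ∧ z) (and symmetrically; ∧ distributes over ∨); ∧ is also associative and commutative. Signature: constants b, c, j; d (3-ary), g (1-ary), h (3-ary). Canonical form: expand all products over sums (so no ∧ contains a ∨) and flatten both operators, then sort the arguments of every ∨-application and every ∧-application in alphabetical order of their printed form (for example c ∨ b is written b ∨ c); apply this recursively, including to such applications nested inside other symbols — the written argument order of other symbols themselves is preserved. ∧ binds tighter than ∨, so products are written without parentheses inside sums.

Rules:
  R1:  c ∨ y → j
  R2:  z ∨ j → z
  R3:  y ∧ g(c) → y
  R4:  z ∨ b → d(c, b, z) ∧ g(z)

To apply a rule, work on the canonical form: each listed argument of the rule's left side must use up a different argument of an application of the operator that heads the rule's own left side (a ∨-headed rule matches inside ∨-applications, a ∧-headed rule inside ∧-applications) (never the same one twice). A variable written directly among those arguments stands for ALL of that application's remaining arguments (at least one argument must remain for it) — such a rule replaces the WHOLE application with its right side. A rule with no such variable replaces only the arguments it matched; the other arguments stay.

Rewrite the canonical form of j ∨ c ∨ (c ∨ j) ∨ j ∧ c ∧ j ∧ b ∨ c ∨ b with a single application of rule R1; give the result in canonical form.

Canonical form:  b ∨ b ∧ c ∧ j ∧ j ∨ c ∨ c ∨ c ∨ j ∨ j
Match R1:  consume c;  y := b ∨ b ∧ c ∧ j ∧ j ∨ c ∨ c ∨ j ∨ j
The variable takes the whole remainder — replace the entire application.
Giving:  j

Answer: j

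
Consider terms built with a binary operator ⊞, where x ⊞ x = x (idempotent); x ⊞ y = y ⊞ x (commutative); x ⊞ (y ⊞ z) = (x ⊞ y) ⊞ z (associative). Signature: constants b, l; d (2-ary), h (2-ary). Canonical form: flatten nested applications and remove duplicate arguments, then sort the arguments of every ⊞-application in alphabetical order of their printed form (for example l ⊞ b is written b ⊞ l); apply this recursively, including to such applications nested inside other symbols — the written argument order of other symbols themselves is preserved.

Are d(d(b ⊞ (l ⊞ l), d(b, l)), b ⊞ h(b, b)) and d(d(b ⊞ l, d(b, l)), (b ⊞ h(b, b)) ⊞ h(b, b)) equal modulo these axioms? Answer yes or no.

Answer: yes — both canonical forms are d(d(b ⊞ l, d(b, l)), b ⊞ h(b, b))

Derivation:
Left:  d(d(b ⊞ (l ⊞ l), d(b, l)), b ⊞ h(b, b))
  Descend into:  b ⊞ (l ⊞ l)
  Un-nest:  b ⊞ l ⊞ l
  Idempotence:  drop duplicate l
  Sort:  b ⊞ l
  Put back:  d(d(b ⊞ l, d(b, l)), b ⊞ h(b, b))
Right:  d(d(b ⊞ l, d(b, l)), (b ⊞ h(b, b)) ⊞ h(b, b))
  Descend into:  (b ⊞ h(b, b)) ⊞ h(b, b)
  Un-nest:  b ⊞ h(b, b) ⊞ h(b, b)
  Idempotence:  drop duplicate h(b, b)
  Order the arguments:  b ⊞ h(b, b)
  Reassemble:  d(d(b ⊞ l, d(b, l)), b ⊞ h(b, b))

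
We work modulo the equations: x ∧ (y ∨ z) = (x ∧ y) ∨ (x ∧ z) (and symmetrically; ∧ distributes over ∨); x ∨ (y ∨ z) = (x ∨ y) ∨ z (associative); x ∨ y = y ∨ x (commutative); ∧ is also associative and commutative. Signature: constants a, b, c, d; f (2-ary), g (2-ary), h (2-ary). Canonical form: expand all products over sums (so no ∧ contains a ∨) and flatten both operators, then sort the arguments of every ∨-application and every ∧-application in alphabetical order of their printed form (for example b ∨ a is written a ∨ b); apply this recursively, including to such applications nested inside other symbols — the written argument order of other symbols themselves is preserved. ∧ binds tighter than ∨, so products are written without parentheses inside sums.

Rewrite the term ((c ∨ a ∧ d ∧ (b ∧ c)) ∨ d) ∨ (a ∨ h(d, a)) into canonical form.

Un-nest:  c ∨ a ∧ b ∧ c ∧ d ∨ d ∨ a ∨ h(d, a)
Order the arguments:  a ∨ a ∧ b ∧ c ∧ d ∨ c ∨ d ∨ h(d, a)

Answer: a ∨ a ∧ b ∧ c ∧ d ∨ c ∨ d ∨ h(d, a)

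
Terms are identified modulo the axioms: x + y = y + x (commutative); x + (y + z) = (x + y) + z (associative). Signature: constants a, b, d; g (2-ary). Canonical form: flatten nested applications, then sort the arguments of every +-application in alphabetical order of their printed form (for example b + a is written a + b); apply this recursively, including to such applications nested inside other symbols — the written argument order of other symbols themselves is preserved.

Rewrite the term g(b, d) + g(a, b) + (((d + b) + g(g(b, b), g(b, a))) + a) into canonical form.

Flatten:  g(b, d) + g(a, b) + d + b + g(g(b, b), g(b, a)) + a
Sort:  a + b + d + g(a, b) + g(b, d) + g(g(b, b), g(b, a))

Answer: a + b + d + g(a, b) + g(b, d) + g(g(b, b), g(b, a))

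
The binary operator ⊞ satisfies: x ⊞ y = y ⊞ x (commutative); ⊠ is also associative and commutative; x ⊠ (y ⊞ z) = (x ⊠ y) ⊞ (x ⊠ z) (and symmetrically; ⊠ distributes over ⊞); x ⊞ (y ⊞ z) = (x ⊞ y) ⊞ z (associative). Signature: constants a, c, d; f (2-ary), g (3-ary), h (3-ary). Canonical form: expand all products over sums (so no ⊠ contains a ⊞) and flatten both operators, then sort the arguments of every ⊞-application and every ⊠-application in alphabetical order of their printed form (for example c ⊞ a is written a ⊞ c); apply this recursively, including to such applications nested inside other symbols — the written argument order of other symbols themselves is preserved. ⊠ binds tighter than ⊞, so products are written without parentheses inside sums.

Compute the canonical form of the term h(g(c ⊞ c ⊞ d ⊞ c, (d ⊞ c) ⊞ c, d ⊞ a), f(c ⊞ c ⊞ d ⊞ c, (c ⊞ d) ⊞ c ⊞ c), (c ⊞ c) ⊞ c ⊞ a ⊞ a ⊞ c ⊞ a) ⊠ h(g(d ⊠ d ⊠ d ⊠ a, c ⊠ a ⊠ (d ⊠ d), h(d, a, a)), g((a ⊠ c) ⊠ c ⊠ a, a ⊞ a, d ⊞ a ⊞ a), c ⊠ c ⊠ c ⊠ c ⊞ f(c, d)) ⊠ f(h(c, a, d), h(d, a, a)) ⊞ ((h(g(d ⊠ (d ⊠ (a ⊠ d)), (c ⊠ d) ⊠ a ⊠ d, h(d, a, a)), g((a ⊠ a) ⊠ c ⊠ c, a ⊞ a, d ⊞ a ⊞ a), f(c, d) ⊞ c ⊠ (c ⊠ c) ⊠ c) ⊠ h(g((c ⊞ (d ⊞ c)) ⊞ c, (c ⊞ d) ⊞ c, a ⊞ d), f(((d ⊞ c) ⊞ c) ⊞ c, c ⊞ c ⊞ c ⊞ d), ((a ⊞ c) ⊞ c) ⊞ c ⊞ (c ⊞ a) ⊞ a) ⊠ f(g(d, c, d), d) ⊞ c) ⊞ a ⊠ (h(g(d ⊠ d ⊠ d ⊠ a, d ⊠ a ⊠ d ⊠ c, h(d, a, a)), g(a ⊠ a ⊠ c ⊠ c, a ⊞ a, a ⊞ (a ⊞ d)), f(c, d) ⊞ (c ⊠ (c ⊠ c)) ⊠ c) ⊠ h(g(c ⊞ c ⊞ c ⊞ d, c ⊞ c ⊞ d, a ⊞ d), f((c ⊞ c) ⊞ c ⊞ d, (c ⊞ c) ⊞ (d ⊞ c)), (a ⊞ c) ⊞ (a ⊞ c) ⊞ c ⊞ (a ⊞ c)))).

Flatten:  f(h(c, a, d), h(d, a, a)) ⊠ h(g(a ⊠ d ⊠ d ⊠ d, a ⊠ c ⊠ d ⊠ d, h(d, a, a)), g(a ⊠ a ⊠ c ⊠ c, a ⊞ a, a ⊞ a ⊞ d), c ⊠ c ⊠ c ⊠ c ⊞ f(c, d)) ⊠ h(g(c ⊞ c ⊞ c ⊞ d, c ⊞ c ⊞ d, a ⊞ d), f(c ⊞ c ⊞ c ⊞ d, c ⊞ c ⊞ c ⊞ d), a ⊞ a ⊞ a ⊞ c ⊞ c ⊞ c ⊞ c) ⊞ f(g(d, c, d), d) ⊠ h(g(a ⊠ d ⊠ d ⊠ d, a ⊠ c ⊠ d ⊠ d, h(d, a, a)), g(a ⊠ a ⊠ c ⊠ c, a ⊞ a, a ⊞ a ⊞ d), c ⊠ c ⊠ c ⊠ c ⊞ f(c, d)) ⊠ h(g(c ⊞ c ⊞ c ⊞ d, c ⊞ c ⊞ d, a ⊞ d), f(c ⊞ c ⊞ c ⊞ d, c ⊞ c ⊞ c ⊞ d), a ⊞ a ⊞ a ⊞ c ⊞ c ⊞ c ⊞ c) ⊞ c ⊞ a ⊠ h(g(a ⊠ d ⊠ d ⊠ d, a ⊠ c ⊠ d ⊠ d, h(d, a, a)), g(a ⊠ a ⊠ c ⊠ c, a ⊞ a, a ⊞ a ⊞ d), c ⊠ c ⊠ c ⊠ c ⊞ f(c, d)) ⊠ h(g(c ⊞ c ⊞ c ⊞ d, c ⊞ c ⊞ d, a ⊞ d), f(c ⊞ c ⊞ c ⊞ d, c ⊞ c ⊞ c ⊞ d), a ⊞ a ⊞ a ⊞ c ⊞ c ⊞ c ⊞ c)
Order the arguments:  a ⊠ h(g(a ⊠ d ⊠ d ⊠ d, a ⊠ c ⊠ d ⊠ d, h(d, a, a)), g(a ⊠ a ⊠ c ⊠ c, a ⊞ a, a ⊞ a ⊞ d), c ⊠ c ⊠ c ⊠ c ⊞ f(c, d)) ⊠ h(g(c ⊞ c ⊞ c ⊞ d, c ⊞ c ⊞ d, a ⊞ d), f(c ⊞ c ⊞ c ⊞ d, c ⊞ c ⊞ c ⊞ d), a ⊞ a ⊞ a ⊞ c ⊞ c ⊞ c ⊞ c) ⊞ c ⊞ f(g(d, c, d), d) ⊠ h(g(a ⊠ d ⊠ d ⊠ d, a ⊠ c ⊠ d ⊠ d, h(d, a, a)), g(a ⊠ a ⊠ c ⊠ c, a ⊞ a, a ⊞ a ⊞ d), c ⊠ c ⊠ c ⊠ c ⊞ f(c, d)) ⊠ h(g(c ⊞ c ⊞ c ⊞ d, c ⊞ c ⊞ d, a ⊞ d), f(c ⊞ c ⊞ c ⊞ d, c ⊞ c ⊞ c ⊞ d), a ⊞ a ⊞ a ⊞ c ⊞ c ⊞ c ⊞ c) ⊞ f(h(c, a, d), h(d, a, a)) ⊠ h(g(a ⊠ d ⊠ d ⊠ d, a ⊠ c ⊠ d ⊠ d, h(d, a, a)), g(a ⊠ a ⊠ c ⊠ c, a ⊞ a, a ⊞ a ⊞ d), c ⊠ c ⊠ c ⊠ c ⊞ f(c, d)) ⊠ h(g(c ⊞ c ⊞ c ⊞ d, c ⊞ c ⊞ d, a ⊞ d), f(c ⊞ c ⊞ c ⊞ d, c ⊞ c ⊞ c ⊞ d), a ⊞ a ⊞ a ⊞ c ⊞ c ⊞ c ⊞ c)

Answer: a ⊠ h(g(a ⊠ d ⊠ d ⊠ d, a ⊠ c ⊠ d ⊠ d, h(d, a, a)), g(a ⊠ a ⊠ c ⊠ c, a ⊞ a, a ⊞ a ⊞ d), c ⊠ c ⊠ c ⊠ c ⊞ f(c, d)) ⊠ h(g(c ⊞ c ⊞ c ⊞ d, c ⊞ c ⊞ d, a ⊞ d), f(c ⊞ c ⊞ c ⊞ d, c ⊞ c ⊞ c ⊞ d), a ⊞ a ⊞ a ⊞ c ⊞ c ⊞ c ⊞ c) ⊞ c ⊞ f(g(d, c, d), d) ⊠ h(g(a ⊠ d ⊠ d ⊠ d, a ⊠ c ⊠ d ⊠ d, h(d, a, a)), g(a ⊠ a ⊠ c ⊠ c, a ⊞ a, a ⊞ a ⊞ d), c ⊠ c ⊠ c ⊠ c ⊞ f(c, d)) ⊠ h(g(c ⊞ c ⊞ c ⊞ d, c ⊞ c ⊞ d, a ⊞ d), f(c ⊞ c ⊞ c ⊞ d, c ⊞ c ⊞ c ⊞ d), a ⊞ a ⊞ a ⊞ c ⊞ c ⊞ c ⊞ c) ⊞ f(h(c, a, d), h(d, a, a)) ⊠ h(g(a ⊠ d ⊠ d ⊠ d, a ⊠ c ⊠ d ⊠ d, h(d, a, a)), g(a ⊠ a ⊠ c ⊠ c, a ⊞ a, a ⊞ a ⊞ d), c ⊠ c ⊠ c ⊠ c ⊞ f(c, d)) ⊠ h(g(c ⊞ c ⊞ c ⊞ d, c ⊞ c ⊞ d, a ⊞ d), f(c ⊞ c ⊞ c ⊞ d, c ⊞ c ⊞ c ⊞ d), a ⊞ a ⊞ a ⊞ c ⊞ c ⊞ c ⊞ c)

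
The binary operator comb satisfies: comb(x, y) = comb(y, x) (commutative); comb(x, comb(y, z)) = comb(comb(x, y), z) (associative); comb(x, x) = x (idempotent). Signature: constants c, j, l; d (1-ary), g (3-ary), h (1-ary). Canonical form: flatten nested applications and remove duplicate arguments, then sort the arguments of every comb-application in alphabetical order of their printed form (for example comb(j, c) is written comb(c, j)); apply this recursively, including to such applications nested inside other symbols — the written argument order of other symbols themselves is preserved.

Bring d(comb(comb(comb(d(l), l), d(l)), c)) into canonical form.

Focus inside:  comb(comb(comb(d(l), l), d(l)), c)
Flatten:  comb(d(l), l, d(l), c)
Idempotence:  drop duplicate d(l)
Order the arguments:  comb(c, d(l), l)
Rebuild:  d(comb(c, d(l), l))

Answer: d(comb(c, d(l), l))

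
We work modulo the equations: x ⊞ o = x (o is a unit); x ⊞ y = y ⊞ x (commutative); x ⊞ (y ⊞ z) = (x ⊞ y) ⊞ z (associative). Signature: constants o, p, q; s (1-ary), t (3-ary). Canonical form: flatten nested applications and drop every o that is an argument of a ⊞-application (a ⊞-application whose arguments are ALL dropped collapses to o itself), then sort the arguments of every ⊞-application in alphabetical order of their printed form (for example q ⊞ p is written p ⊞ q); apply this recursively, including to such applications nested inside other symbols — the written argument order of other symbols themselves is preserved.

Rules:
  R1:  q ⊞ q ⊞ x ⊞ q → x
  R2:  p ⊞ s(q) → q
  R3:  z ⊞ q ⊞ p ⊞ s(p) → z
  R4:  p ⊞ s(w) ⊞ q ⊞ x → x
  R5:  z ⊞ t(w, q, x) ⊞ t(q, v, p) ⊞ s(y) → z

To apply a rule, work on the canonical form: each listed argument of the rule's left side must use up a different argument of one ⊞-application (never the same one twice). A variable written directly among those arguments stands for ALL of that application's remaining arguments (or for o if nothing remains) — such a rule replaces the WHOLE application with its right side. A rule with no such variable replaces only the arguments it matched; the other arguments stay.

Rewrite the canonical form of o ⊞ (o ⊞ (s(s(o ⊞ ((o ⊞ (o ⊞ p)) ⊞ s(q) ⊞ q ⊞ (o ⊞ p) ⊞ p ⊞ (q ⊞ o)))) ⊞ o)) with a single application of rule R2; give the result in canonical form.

Canonical form:  s(s(p ⊞ p ⊞ p ⊞ q ⊞ q ⊞ s(q)))
R2 matches:  uses p, s(q)
Result:  s(s(p ⊞ p ⊞ q ⊞ q ⊞ q))

Answer: s(s(p ⊞ p ⊞ q ⊞ q ⊞ q))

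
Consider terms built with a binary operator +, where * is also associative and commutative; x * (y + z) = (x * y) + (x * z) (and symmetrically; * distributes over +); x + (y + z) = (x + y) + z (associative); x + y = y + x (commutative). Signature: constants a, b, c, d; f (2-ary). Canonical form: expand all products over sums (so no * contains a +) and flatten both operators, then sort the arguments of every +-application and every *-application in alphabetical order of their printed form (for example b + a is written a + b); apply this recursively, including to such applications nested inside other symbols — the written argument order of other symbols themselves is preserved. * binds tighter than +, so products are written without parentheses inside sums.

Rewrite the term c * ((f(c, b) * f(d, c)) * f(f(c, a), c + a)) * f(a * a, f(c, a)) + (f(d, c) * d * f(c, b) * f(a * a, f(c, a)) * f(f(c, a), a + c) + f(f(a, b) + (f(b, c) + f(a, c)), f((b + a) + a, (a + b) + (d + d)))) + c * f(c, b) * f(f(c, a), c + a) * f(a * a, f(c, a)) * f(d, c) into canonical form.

Answer: c * f(a * a, f(c, a)) * f(c, b) * f(d, c) * f(f(c, a), a + c) + c * f(a * a, f(c, a)) * f(c, b) * f(d, c) * f(f(c, a), a + c) + d * f(a * a, f(c, a)) * f(c, b) * f(d, c) * f(f(c, a), a + c) + f(f(a, b) + f(a, c) + f(b, c), f(a + a + b, a + b + d + d))

Derivation:
Merge nested applications:  c * f(a * a, f(c, a)) * f(c, b) * f(d, c) * f(f(c, a), a + c) + d * f(a * a, f(c, a)) * f(c, b) * f(d, c) * f(f(c, a), a + c) + f(f(a, b) + f(a, c) + f(b, c), f(a + a + b, a + b + d + d)) + c * f(a * a, f(c, a)) * f(c, b) * f(d, c) * f(f(c, a), a + c)
Sort:  c * f(a * a, f(c, a)) * f(c, b) * f(d, c) * f(f(c, a), a + c) + c * f(a * a, f(c, a)) * f(c, b) * f(d, c) * f(f(c, a), a + c) + d * f(a * a, f(c, a)) * f(c, b) * f(d, c) * f(f(c, a), a + c) + f(f(a, b) + f(a, c) + f(b, c), f(a + a + b, a + b + d + d))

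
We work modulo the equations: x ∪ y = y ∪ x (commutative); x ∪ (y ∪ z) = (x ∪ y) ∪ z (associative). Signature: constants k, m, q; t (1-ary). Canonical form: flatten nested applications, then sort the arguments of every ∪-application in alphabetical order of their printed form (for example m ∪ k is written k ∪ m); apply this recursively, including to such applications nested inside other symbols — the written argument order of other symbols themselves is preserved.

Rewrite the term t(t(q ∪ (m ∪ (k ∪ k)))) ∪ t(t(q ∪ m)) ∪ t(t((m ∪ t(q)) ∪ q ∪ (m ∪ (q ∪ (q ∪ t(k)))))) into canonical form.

Inside:  t(t(q ∪ (m ∪ (k ∪ k))))  →  t(t(k ∪ k ∪ m ∪ q))
Canonicalize subterm:  t(t(q ∪ m))  →  t(t(m ∪ q))
Canonicalize subterm:  t(t((m ∪ t(q)) ∪ q ∪ (m ∪ (q ∪ (q ∪ t(k))))))  →  t(t(m ∪ m ∪ q ∪ q ∪ q ∪ t(k) ∪ t(q)))
Sort:  t(t(k ∪ k ∪ m ∪ q)) ∪ t(t(m ∪ m ∪ q ∪ q ∪ q ∪ t(k) ∪ t(q))) ∪ t(t(m ∪ q))

Answer: t(t(k ∪ k ∪ m ∪ q)) ∪ t(t(m ∪ m ∪ q ∪ q ∪ q ∪ t(k) ∪ t(q))) ∪ t(t(m ∪ q))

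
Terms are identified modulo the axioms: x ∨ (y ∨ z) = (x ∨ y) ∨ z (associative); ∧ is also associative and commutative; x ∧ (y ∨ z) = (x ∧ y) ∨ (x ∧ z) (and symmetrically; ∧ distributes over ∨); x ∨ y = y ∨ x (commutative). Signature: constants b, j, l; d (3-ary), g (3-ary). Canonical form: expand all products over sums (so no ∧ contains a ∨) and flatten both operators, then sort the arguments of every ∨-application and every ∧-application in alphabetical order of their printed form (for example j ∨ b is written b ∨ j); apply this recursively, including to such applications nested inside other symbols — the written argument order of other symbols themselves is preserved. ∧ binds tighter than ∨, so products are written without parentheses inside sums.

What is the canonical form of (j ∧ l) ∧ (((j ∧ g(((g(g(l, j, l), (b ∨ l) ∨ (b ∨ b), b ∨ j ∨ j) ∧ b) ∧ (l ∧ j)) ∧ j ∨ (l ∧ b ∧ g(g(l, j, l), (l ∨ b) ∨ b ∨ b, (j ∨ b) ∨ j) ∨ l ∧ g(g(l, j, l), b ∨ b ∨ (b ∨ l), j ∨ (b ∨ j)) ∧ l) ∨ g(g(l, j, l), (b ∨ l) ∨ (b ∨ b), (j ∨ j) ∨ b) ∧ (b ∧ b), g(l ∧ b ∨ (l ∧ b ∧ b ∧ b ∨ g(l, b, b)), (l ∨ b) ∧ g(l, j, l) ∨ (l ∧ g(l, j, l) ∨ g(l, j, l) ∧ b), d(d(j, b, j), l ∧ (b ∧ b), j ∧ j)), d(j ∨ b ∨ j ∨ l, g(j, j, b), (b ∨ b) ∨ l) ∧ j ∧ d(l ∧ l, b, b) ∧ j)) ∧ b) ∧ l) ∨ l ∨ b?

Distribute:  b ∧ g(b ∧ b ∧ g(g(l, j, l), b ∨ b ∨ b ∨ l, b ∨ j ∨ j) ∨ b ∧ g(g(l, j, l), b ∨ b ∨ b ∨ l, b ∨ j ∨ j) ∧ j ∧ j ∧ l ∨ b ∧ g(g(l, j, l), b ∨ b ∨ b ∨ l, b ∨ j ∨ j) ∧ l ∨ g(g(l, j, l), b ∨ b ∨ b ∨ l, b ∨ j ∨ j) ∧ l ∧ l, g(b ∧ b ∧ b ∧ l ∨ b ∧ l ∨ g(l, b, b), b ∧ g(l, j, l) ∨ b ∧ g(l, j, l) ∨ g(l, j, l) ∧ l ∨ g(l, j, l) ∧ l, d(d(j, b, j), b ∧ b ∧ l, j ∧ j)), d(b ∨ j ∨ j ∨ l, g(j, j, b), b ∨ b ∨ l) ∧ d(l ∧ l, b, b) ∧ j ∧ j) ∧ j ∧ j ∧ l ∧ l ∨ l ∨ b
Order the arguments:  b ∨ b ∧ g(b ∧ b ∧ g(g(l, j, l), b ∨ b ∨ b ∨ l, b ∨ j ∨ j) ∨ b ∧ g(g(l, j, l), b ∨ b ∨ b ∨ l, b ∨ j ∨ j) ∧ j ∧ j ∧ l ∨ b ∧ g(g(l, j, l), b ∨ b ∨ b ∨ l, b ∨ j ∨ j) ∧ l ∨ g(g(l, j, l), b ∨ b ∨ b ∨ l, b ∨ j ∨ j) ∧ l ∧ l, g(b ∧ b ∧ b ∧ l ∨ b ∧ l ∨ g(l, b, b), b ∧ g(l, j, l) ∨ b ∧ g(l, j, l) ∨ g(l, j, l) ∧ l ∨ g(l, j, l) ∧ l, d(d(j, b, j), b ∧ b ∧ l, j ∧ j)), d(b ∨ j ∨ j ∨ l, g(j, j, b), b ∨ b ∨ l) ∧ d(l ∧ l, b, b) ∧ j ∧ j) ∧ j ∧ j ∧ l ∧ l ∨ l

Answer: b ∨ b ∧ g(b ∧ b ∧ g(g(l, j, l), b ∨ b ∨ b ∨ l, b ∨ j ∨ j) ∨ b ∧ g(g(l, j, l), b ∨ b ∨ b ∨ l, b ∨ j ∨ j) ∧ j ∧ j ∧ l ∨ b ∧ g(g(l, j, l), b ∨ b ∨ b ∨ l, b ∨ j ∨ j) ∧ l ∨ g(g(l, j, l), b ∨ b ∨ b ∨ l, b ∨ j ∨ j) ∧ l ∧ l, g(b ∧ b ∧ b ∧ l ∨ b ∧ l ∨ g(l, b, b), b ∧ g(l, j, l) ∨ b ∧ g(l, j, l) ∨ g(l, j, l) ∧ l ∨ g(l, j, l) ∧ l, d(d(j, b, j), b ∧ b ∧ l, j ∧ j)), d(b ∨ j ∨ j ∨ l, g(j, j, b), b ∨ b ∨ l) ∧ d(l ∧ l, b, b) ∧ j ∧ j) ∧ j ∧ j ∧ l ∧ l ∨ l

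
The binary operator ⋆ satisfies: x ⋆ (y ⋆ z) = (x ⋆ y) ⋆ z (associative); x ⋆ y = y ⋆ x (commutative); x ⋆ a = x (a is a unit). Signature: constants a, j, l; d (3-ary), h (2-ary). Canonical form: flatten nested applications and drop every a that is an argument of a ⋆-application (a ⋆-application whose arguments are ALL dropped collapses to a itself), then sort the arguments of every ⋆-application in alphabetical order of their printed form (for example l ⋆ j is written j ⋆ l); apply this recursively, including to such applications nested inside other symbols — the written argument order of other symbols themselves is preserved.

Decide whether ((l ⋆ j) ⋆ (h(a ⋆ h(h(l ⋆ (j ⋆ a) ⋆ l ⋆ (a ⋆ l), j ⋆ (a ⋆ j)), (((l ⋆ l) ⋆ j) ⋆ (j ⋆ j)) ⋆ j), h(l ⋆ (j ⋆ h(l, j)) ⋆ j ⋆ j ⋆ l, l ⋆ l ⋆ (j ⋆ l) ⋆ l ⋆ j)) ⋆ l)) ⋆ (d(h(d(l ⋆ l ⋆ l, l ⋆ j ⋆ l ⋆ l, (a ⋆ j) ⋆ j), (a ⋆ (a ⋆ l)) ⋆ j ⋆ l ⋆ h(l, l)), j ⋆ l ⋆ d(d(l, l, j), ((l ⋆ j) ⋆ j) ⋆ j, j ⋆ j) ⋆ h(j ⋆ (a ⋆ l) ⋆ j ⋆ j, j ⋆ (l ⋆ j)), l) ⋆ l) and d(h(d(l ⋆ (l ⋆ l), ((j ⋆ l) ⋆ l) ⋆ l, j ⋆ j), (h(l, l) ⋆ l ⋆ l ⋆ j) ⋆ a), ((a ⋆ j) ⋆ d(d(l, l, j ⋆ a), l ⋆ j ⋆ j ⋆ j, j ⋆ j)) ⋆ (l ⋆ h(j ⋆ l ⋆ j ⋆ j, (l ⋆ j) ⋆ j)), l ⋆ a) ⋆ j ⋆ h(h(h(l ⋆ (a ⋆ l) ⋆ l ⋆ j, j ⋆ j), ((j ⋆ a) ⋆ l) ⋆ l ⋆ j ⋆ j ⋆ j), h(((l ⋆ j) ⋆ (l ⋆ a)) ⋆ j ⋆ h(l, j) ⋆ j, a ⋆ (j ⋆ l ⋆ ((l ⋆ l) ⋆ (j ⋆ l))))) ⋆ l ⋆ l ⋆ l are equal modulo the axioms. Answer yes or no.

Answer: yes — both canonical forms are d(h(d(l ⋆ l ⋆ l, j ⋆ l ⋆ l ⋆ l, j ⋆ j), h(l, l) ⋆ j ⋆ l ⋆ l), d(d(l, l, j), j ⋆ j ⋆ j ⋆ l, j ⋆ j) ⋆ h(j ⋆ j ⋆ j ⋆ l, j ⋆ j ⋆ l) ⋆ j ⋆ l, l) ⋆ h(h(h(j ⋆ l ⋆ l ⋆ l, j ⋆ j), j ⋆ j ⋆ j ⋆ j ⋆ l ⋆ l), h(h(l, j) ⋆ j ⋆ j ⋆ j ⋆ l ⋆ l, j ⋆ j ⋆ l ⋆ l ⋆ l ⋆ l)) ⋆ j ⋆ l ⋆ l ⋆ l

Derivation:
Left:  ((l ⋆ j) ⋆ (h(a ⋆ h(h(l ⋆ (j ⋆ a) ⋆ l ⋆ (a ⋆ l), j ⋆ (a ⋆ j)), (((l ⋆ l) ⋆ j) ⋆ (j ⋆ j)) ⋆ j), h(l ⋆ (j ⋆ h(l, j)) ⋆ j ⋆ j ⋆ l, l ⋆ l ⋆ (j ⋆ l) ⋆ l ⋆ j)) ⋆ l)) ⋆ (d(h(d(l ⋆ l ⋆ l, l ⋆ j ⋆ l ⋆ l, (a ⋆ j) ⋆ j), (a ⋆ (a ⋆ l)) ⋆ j ⋆ l ⋆ h(l, l)), j ⋆ l ⋆ d(d(l, l, j), ((l ⋆ j) ⋆ j) ⋆ j, j ⋆ j) ⋆ h(j ⋆ (a ⋆ l) ⋆ j ⋆ j, j ⋆ (l ⋆ j)), l) ⋆ l)
  Merge nested applications:  l ⋆ j ⋆ h(a ⋆ h(h(l ⋆ (j ⋆ a) ⋆ l ⋆ (a ⋆ l), j ⋆ (a ⋆ j)), (((l ⋆ l) ⋆ j) ⋆ (j ⋆ j)) ⋆ j), h(l ⋆ (j ⋆ h(l, j)) ⋆ j ⋆ j ⋆ l, l ⋆ l ⋆ (j ⋆ l) ⋆ l ⋆ j)) ⋆ l ⋆ d(h(d(l ⋆ l ⋆ l, l ⋆ j ⋆ l ⋆ l, (a ⋆ j) ⋆ j), (a ⋆ (a ⋆ l)) ⋆ j ⋆ l ⋆ h(l, l)), j ⋆ l ⋆ d(d(l, l, j), ((l ⋆ j) ⋆ j) ⋆ j, j ⋆ j) ⋆ h(j ⋆ (a ⋆ l) ⋆ j ⋆ j, j ⋆ (l ⋆ j)), l) ⋆ l
  Inside:  h(a ⋆ h(h(l ⋆ (j ⋆ a) ⋆ l ⋆ (a ⋆ l), j ⋆ (a ⋆ j)), (((l ⋆ l) ⋆ j) ⋆ (j ⋆ j)) ⋆ j), h(l ⋆ (j ⋆ h(l, j)) ⋆ j ⋆ j ⋆ l, l ⋆ l ⋆ (j ⋆ l) ⋆ l ⋆ j))  →  h(h(h(j ⋆ l ⋆ l ⋆ l, j ⋆ j), j ⋆ j ⋆ j ⋆ j ⋆ l ⋆ l), h(h(l, j) ⋆ j ⋆ j ⋆ j ⋆ l ⋆ l, j ⋆ j ⋆ l ⋆ l ⋆ l ⋆ l))
  Simplify inside:  d(h(d(l ⋆ l ⋆ l, l ⋆ j ⋆ l ⋆ l, (a ⋆ j) ⋆ j), (a ⋆ (a ⋆ l)) ⋆ j ⋆ l ⋆ h(l, l)), j ⋆ l ⋆ d(d(l, l, j), ((l ⋆ j) ⋆ j) ⋆ j, j ⋆ j) ⋆ h(j ⋆ (a ⋆ l) ⋆ j ⋆ j, j ⋆ (l ⋆ j)), l)  →  d(h(d(l ⋆ l ⋆ l, j ⋆ l ⋆ l ⋆ l, j ⋆ j), h(l, l) ⋆ j ⋆ l ⋆ l), d(d(l, l, j), j ⋆ j ⋆ j ⋆ l, j ⋆ j) ⋆ h(j ⋆ j ⋆ j ⋆ l, j ⋆ j ⋆ l) ⋆ j ⋆ l, l)
  Order the arguments:  d(h(d(l ⋆ l ⋆ l, j ⋆ l ⋆ l ⋆ l, j ⋆ j), h(l, l) ⋆ j ⋆ l ⋆ l), d(d(l, l, j), j ⋆ j ⋆ j ⋆ l, j ⋆ j) ⋆ h(j ⋆ j ⋆ j ⋆ l, j ⋆ j ⋆ l) ⋆ j ⋆ l, l) ⋆ h(h(h(j ⋆ l ⋆ l ⋆ l, j ⋆ j), j ⋆ j ⋆ j ⋆ j ⋆ l ⋆ l), h(h(l, j) ⋆ j ⋆ j ⋆ j ⋆ l ⋆ l, j ⋆ j ⋆ l ⋆ l ⋆ l ⋆ l)) ⋆ j ⋆ l ⋆ l ⋆ l
Right:  d(h(d(l ⋆ (l ⋆ l), ((j ⋆ l) ⋆ l) ⋆ l, j ⋆ j), (h(l, l) ⋆ l ⋆ l ⋆ j) ⋆ a), ((a ⋆ j) ⋆ d(d(l, l, j ⋆ a), l ⋆ j ⋆ j ⋆ j, j ⋆ j)) ⋆ (l ⋆ h(j ⋆ l ⋆ j ⋆ j, (l ⋆ j) ⋆ j)), l ⋆ a) ⋆ j ⋆ h(h(h(l ⋆ (a ⋆ l) ⋆ l ⋆ j, j ⋆ j), ((j ⋆ a) ⋆ l) ⋆ l ⋆ j ⋆ j ⋆ j), h(((l ⋆ j) ⋆ (l ⋆ a)) ⋆ j ⋆ h(l, j) ⋆ j, a ⋆ (j ⋆ l ⋆ ((l ⋆ l) ⋆ (j ⋆ l))))) ⋆ l ⋆ l ⋆ l
  Simplify inside:  d(h(d(l ⋆ (l ⋆ l), ((j ⋆ l) ⋆ l) ⋆ l, j ⋆ j), (h(l, l) ⋆ l ⋆ l ⋆ j) ⋆ a), ((a ⋆ j) ⋆ d(d(l, l, j ⋆ a), l ⋆ j ⋆ j ⋆ j, j ⋆ j)) ⋆ (l ⋆ h(j ⋆ l ⋆ j ⋆ j, (l ⋆ j) ⋆ j)), l ⋆ a)  →  d(h(d(l ⋆ l ⋆ l, j ⋆ l ⋆ l ⋆ l, j ⋆ j), h(l, l) ⋆ j ⋆ l ⋆ l), d(d(l, l, j), j ⋆ j ⋆ j ⋆ l, j ⋆ j) ⋆ h(j ⋆ j ⋆ j ⋆ l, j ⋆ j ⋆ l) ⋆ j ⋆ l, l)
  Simplify inside:  h(h(h(l ⋆ (a ⋆ l) ⋆ l ⋆ j, j ⋆ j), ((j ⋆ a) ⋆ l) ⋆ l ⋆ j ⋆ j ⋆ j), h(((l ⋆ j) ⋆ (l ⋆ a)) ⋆ j ⋆ h(l, j) ⋆ j, a ⋆ (j ⋆ l ⋆ ((l ⋆ l) ⋆ (j ⋆ l)))))  →  h(h(h(j ⋆ l ⋆ l ⋆ l, j ⋆ j), j ⋆ j ⋆ j ⋆ j ⋆ l ⋆ l), h(h(l, j) ⋆ j ⋆ j ⋆ j ⋆ l ⋆ l, j ⋆ j ⋆ l ⋆ l ⋆ l ⋆ l))
  Sort:  d(h(d(l ⋆ l ⋆ l, j ⋆ l ⋆ l ⋆ l, j ⋆ j), h(l, l) ⋆ j ⋆ l ⋆ l), d(d(l, l, j), j ⋆ j ⋆ j ⋆ l, j ⋆ j) ⋆ h(j ⋆ j ⋆ j ⋆ l, j ⋆ j ⋆ l) ⋆ j ⋆ l, l) ⋆ h(h(h(j ⋆ l ⋆ l ⋆ l, j ⋆ j), j ⋆ j ⋆ j ⋆ j ⋆ l ⋆ l), h(h(l, j) ⋆ j ⋆ j ⋆ j ⋆ l ⋆ l, j ⋆ j ⋆ l ⋆ l ⋆ l ⋆ l)) ⋆ j ⋆ l ⋆ l ⋆ l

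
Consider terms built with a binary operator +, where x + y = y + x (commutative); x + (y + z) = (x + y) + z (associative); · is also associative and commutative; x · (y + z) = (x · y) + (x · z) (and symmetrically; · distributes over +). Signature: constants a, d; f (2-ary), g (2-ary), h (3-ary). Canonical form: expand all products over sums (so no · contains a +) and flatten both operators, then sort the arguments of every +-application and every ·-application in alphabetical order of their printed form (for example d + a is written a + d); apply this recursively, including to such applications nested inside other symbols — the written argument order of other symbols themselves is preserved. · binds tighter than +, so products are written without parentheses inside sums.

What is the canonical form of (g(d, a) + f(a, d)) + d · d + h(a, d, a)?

Merge nested applications:  g(d, a) + f(a, d) + d · d + h(a, d, a)
Sort:  d · d + f(a, d) + g(d, a) + h(a, d, a)

Answer: d · d + f(a, d) + g(d, a) + h(a, d, a)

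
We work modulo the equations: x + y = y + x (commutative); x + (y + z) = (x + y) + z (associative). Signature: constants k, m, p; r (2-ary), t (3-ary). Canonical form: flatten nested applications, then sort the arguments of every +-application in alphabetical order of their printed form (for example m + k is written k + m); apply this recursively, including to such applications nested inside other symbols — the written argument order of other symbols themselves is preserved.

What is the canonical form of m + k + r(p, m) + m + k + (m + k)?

Un-nest:  m + k + r(p, m) + m + k + m + k
Sort:  k + k + k + m + m + m + r(p, m)

Answer: k + k + k + m + m + m + r(p, m)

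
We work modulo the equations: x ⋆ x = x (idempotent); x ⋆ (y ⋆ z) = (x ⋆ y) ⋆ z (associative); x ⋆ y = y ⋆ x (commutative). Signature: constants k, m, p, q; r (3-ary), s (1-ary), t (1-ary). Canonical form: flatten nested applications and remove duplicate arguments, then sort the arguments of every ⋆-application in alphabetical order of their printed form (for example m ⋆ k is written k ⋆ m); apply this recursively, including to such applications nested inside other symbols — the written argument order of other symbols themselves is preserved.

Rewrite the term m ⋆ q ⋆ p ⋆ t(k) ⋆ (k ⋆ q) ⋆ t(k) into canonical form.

Answer: k ⋆ m ⋆ p ⋆ q ⋆ t(k)

Derivation:
Merge nested applications:  m ⋆ q ⋆ p ⋆ t(k) ⋆ k ⋆ q ⋆ t(k)
Deduplicate:  drop duplicate q, t(k)
Sort:  k ⋆ m ⋆ p ⋆ q ⋆ t(k)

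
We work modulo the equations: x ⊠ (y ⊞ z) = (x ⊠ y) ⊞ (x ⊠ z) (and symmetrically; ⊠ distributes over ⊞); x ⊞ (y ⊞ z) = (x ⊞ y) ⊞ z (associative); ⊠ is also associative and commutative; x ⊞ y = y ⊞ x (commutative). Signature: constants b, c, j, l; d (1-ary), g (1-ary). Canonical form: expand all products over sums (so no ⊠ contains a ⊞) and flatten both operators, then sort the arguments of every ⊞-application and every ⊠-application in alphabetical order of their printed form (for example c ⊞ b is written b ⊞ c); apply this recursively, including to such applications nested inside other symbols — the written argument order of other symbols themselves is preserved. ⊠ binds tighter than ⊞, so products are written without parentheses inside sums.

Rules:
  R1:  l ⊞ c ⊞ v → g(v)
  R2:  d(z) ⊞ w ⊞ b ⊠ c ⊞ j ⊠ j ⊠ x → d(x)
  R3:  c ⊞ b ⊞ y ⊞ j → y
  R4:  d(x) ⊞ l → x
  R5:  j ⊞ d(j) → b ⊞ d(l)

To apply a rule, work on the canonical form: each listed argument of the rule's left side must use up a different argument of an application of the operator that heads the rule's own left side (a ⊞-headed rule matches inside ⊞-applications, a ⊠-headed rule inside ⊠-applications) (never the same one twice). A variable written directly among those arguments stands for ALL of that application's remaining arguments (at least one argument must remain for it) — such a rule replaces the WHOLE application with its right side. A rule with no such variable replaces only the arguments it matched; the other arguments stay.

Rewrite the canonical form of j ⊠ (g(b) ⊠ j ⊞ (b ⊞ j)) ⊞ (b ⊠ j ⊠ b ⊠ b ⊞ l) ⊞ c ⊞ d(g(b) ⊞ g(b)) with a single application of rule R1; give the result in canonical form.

Canonical form:  b ⊠ b ⊠ b ⊠ j ⊞ b ⊠ j ⊞ c ⊞ d(g(b) ⊞ g(b)) ⊞ g(b) ⊠ j ⊠ j ⊞ j ⊠ j ⊞ l
Match R1:  consume c, l;  v := b ⊠ b ⊠ b ⊠ j ⊞ b ⊠ j ⊞ d(g(b) ⊞ g(b)) ⊞ g(b) ⊠ j ⊠ j ⊞ j ⊠ j
The variable takes the whole remainder — replace the entire application.
New term:  g(b ⊠ b ⊠ b ⊠ j ⊞ b ⊠ j ⊞ d(g(b) ⊞ g(b)) ⊞ g(b) ⊠ j ⊠ j ⊞ j ⊠ j)

Answer: g(b ⊠ b ⊠ b ⊠ j ⊞ b ⊠ j ⊞ d(g(b) ⊞ g(b)) ⊞ g(b) ⊠ j ⊠ j ⊞ j ⊠ j)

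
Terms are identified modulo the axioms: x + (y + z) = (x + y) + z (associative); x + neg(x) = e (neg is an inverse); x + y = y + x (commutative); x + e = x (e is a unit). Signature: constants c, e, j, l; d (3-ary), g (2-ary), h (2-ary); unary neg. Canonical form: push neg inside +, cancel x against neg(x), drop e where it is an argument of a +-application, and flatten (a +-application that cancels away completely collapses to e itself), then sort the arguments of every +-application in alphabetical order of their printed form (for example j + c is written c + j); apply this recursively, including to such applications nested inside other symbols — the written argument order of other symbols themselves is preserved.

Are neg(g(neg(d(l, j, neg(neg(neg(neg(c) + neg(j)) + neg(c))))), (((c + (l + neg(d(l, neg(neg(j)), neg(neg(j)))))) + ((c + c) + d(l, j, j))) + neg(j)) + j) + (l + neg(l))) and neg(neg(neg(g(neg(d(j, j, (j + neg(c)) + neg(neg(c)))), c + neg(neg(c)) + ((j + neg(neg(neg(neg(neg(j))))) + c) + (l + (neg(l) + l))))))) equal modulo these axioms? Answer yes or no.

Left:  neg(g(neg(d(l, j, neg(neg(neg(neg(c) + neg(j)) + neg(c))))), (((c + (l + neg(d(l, neg(neg(j)), neg(neg(j)))))) + ((c + c) + d(l, j, j))) + neg(j)) + j) + (l + neg(l)))
  Push neg inside:  distribute neg over + and collapse double neg
  Inverses cancel:  l cancels
  Collect:  neg(g(neg(d(l, j, j)), c + c + c + l))
Right:  neg(neg(neg(g(neg(d(j, j, (j + neg(c)) + neg(neg(c)))), c + neg(neg(c)) + ((j + neg(neg(neg(neg(neg(j))))) + c) + (l + (neg(l) + l)))))))
  Push neg inside:  distribute neg over + and collapse double neg
  Combine occurrences:  neg(g(neg(d(j, j, j)), c + c + c + l))

Answer: no — neg(g(neg(d(l, j, j)), c + c + c + l)) vs neg(g(neg(d(j, j, j)), c + c + c + l))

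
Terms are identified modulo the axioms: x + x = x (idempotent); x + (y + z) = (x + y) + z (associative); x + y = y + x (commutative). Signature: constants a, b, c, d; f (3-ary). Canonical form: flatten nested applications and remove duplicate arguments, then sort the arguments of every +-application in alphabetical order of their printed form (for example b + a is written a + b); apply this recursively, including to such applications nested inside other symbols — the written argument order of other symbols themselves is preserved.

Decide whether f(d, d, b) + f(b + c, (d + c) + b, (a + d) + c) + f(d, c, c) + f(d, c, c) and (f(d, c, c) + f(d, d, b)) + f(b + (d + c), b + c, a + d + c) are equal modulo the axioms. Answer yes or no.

Left:  f(d, d, b) + f(b + c, (d + c) + b, (a + d) + c) + f(d, c, c) + f(d, c, c)
  Simplify inside:  f(b + c, (d + c) + b, (a + d) + c)  →  f(b + c, b + c + d, a + c + d)
  Deduplicate:  drop duplicate f(d, c, c)
  Sort arguments:  f(b + c, b + c + d, a + c + d) + f(d, c, c) + f(d, d, b)
Right:  (f(d, c, c) + f(d, d, b)) + f(b + (d + c), b + c, a + d + c)
  Merge nested applications:  f(d, c, c) + f(d, d, b) + f(b + (d + c), b + c, a + d + c)
  Inside:  f(b + (d + c), b + c, a + d + c)  →  f(b + c + d, b + c, a + c + d)
  Sort arguments:  f(b + c + d, b + c, a + c + d) + f(d, c, c) + f(d, d, b)

Answer: no — f(b + c, b + c + d, a + c + d) + f(d, c, c) + f(d, d, b) vs f(b + c + d, b + c, a + c + d) + f(d, c, c) + f(d, d, b)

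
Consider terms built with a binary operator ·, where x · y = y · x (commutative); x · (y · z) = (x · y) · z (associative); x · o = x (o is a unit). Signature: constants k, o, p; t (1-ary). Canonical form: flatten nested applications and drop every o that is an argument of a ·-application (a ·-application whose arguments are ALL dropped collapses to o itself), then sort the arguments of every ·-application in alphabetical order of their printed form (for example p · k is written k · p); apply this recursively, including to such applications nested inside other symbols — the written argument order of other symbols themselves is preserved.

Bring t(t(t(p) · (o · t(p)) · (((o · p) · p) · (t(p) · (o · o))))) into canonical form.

Work inside:  t(p) · (o · t(p)) · (((o · p) · p) · (t(p) · (o · o)))
Un-nest:  t(p) · o · t(p) · o · p · p · t(p) · o · o
Units out:  drop o (×4)
Sort arguments:  p · p · t(p) · t(p) · t(p)
Put back:  t(t(p · p · t(p) · t(p) · t(p)))

Answer: t(t(p · p · t(p) · t(p) · t(p)))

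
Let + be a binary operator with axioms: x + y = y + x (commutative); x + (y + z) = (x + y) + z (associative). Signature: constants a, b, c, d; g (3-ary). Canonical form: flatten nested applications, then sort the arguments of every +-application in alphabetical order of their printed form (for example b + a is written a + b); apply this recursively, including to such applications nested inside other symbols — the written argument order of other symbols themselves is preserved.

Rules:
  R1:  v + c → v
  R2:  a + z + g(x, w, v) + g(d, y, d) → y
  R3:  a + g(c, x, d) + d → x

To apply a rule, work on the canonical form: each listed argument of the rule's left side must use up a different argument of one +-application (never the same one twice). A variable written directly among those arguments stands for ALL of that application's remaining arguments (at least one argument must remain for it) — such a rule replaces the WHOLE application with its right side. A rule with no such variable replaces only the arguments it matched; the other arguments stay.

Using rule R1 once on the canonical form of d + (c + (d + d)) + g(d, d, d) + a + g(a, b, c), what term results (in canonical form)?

Answer: a + d + d + d + g(a, b, c) + g(d, d, d)

Derivation:
Canonical form:  a + c + d + d + d + g(a, b, c) + g(d, d, d)
Match R1:  consume c;  v := a + d + d + d + g(a, b, c) + g(d, d, d)
The variable takes the whole remainder — replace the entire application.
Giving:  a + d + d + d + g(a, b, c) + g(d, d, d)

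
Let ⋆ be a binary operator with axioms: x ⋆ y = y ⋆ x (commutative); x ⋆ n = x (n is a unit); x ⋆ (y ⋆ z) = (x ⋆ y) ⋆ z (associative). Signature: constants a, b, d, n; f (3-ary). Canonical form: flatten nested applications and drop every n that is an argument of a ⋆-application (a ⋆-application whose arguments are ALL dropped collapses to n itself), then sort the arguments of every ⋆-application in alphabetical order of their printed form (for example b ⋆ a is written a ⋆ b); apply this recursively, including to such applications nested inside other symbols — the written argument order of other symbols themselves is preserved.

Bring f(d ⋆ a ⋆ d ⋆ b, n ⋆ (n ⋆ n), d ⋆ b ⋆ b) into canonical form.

Work inside:  n ⋆ (n ⋆ n)
Flatten:  n ⋆ n ⋆ n
Drop the unit:  drop n (×3)
Sort:  n
Rebuild:  f(a ⋆ b ⋆ d ⋆ d, n, b ⋆ b ⋆ d)

Answer: f(a ⋆ b ⋆ d ⋆ d, n, b ⋆ b ⋆ d)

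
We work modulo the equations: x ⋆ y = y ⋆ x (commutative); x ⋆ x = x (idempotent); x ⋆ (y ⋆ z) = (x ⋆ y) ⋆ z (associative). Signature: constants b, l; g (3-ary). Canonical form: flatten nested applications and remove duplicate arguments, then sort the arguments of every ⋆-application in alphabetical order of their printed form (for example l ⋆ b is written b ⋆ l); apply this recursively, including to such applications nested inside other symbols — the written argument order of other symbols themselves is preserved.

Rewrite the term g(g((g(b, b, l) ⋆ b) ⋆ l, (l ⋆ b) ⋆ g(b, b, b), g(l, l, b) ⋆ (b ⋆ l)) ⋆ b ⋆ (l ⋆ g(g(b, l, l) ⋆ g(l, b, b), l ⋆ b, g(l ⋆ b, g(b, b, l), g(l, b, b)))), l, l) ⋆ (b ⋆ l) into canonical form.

Flatten:  g(g((g(b, b, l) ⋆ b) ⋆ l, (l ⋆ b) ⋆ g(b, b, b), g(l, l, b) ⋆ (b ⋆ l)) ⋆ b ⋆ (l ⋆ g(g(b, l, l) ⋆ g(l, b, b), l ⋆ b, g(l ⋆ b, g(b, b, l), g(l, b, b)))), l, l) ⋆ b ⋆ l
Simplify inside:  g(g((g(b, b, l) ⋆ b) ⋆ l, (l ⋆ b) ⋆ g(b, b, b), g(l, l, b) ⋆ (b ⋆ l)) ⋆ b ⋆ (l ⋆ g(g(b, l, l) ⋆ g(l, b, b), l ⋆ b, g(l ⋆ b, g(b, b, l), g(l, b, b)))), l, l)  →  g(b ⋆ g(b ⋆ g(b, b, l) ⋆ l, b ⋆ g(b, b, b) ⋆ l, b ⋆ g(l, l, b) ⋆ l) ⋆ g(g(b, l, l) ⋆ g(l, b, b), b ⋆ l, g(b ⋆ l, g(b, b, l), g(l, b, b))) ⋆ l, l, l)
Sort:  b ⋆ g(b ⋆ g(b ⋆ g(b, b, l) ⋆ l, b ⋆ g(b, b, b) ⋆ l, b ⋆ g(l, l, b) ⋆ l) ⋆ g(g(b, l, l) ⋆ g(l, b, b), b ⋆ l, g(b ⋆ l, g(b, b, l), g(l, b, b))) ⋆ l, l, l) ⋆ l

Answer: b ⋆ g(b ⋆ g(b ⋆ g(b, b, l) ⋆ l, b ⋆ g(b, b, b) ⋆ l, b ⋆ g(l, l, b) ⋆ l) ⋆ g(g(b, l, l) ⋆ g(l, b, b), b ⋆ l, g(b ⋆ l, g(b, b, l), g(l, b, b))) ⋆ l, l, l) ⋆ l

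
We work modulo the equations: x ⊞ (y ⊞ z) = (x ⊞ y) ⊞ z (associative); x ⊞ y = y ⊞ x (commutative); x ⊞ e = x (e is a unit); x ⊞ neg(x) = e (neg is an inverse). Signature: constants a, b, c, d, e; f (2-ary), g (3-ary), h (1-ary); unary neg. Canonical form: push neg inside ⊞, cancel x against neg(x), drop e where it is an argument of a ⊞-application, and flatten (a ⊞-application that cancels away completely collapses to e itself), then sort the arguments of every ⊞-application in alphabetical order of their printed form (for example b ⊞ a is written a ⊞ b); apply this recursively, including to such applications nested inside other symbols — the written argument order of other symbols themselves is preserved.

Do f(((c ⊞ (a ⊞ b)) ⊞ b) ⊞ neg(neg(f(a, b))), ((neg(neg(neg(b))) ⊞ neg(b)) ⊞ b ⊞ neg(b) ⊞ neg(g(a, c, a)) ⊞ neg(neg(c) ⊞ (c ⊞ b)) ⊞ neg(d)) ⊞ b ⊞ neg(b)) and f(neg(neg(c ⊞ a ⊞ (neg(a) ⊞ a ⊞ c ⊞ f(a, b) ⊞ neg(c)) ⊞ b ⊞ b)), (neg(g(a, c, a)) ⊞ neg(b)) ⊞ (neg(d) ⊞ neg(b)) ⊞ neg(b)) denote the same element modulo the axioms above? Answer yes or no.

Left:  f(((c ⊞ (a ⊞ b)) ⊞ b) ⊞ neg(neg(f(a, b))), ((neg(neg(neg(b))) ⊞ neg(b)) ⊞ b ⊞ neg(b) ⊞ neg(g(a, c, a)) ⊞ neg(neg(c) ⊞ (c ⊞ b)) ⊞ neg(d)) ⊞ b ⊞ neg(b))
  Focus inside:  ((neg(neg(neg(b))) ⊞ neg(b)) ⊞ b ⊞ neg(b) ⊞ neg(g(a, c, a)) ⊞ neg(neg(c) ⊞ (c ⊞ b)) ⊞ neg(d)) ⊞ b ⊞ neg(b)
  Push neg inside:  distribute neg over ⊞ and collapse double neg
  Cancel inverse pairs:  c cancels
  Collect terms:  neg(b) ⊞ neg(b) ⊞ neg(b) ⊞ neg(g(a, c, a)) ⊞ neg(d)
  Sort arguments:  neg(b) ⊞ neg(b) ⊞ neg(b) ⊞ neg(d) ⊞ neg(g(a, c, a))
  Put back:  f(a ⊞ b ⊞ b ⊞ c ⊞ f(a, b), neg(b) ⊞ neg(b) ⊞ neg(b) ⊞ neg(d) ⊞ neg(g(a, c, a)))
Right:  f(neg(neg(c ⊞ a ⊞ (neg(a) ⊞ a ⊞ c ⊞ f(a, b) ⊞ neg(c)) ⊞ b ⊞ b)), (neg(g(a, c, a)) ⊞ neg(b)) ⊞ (neg(d) ⊞ neg(b)) ⊞ neg(b))
  Descend into:  (neg(g(a, c, a)) ⊞ neg(b)) ⊞ (neg(d) ⊞ neg(b)) ⊞ neg(b)
  Combine occurrences:  neg(g(a, c, a)) ⊞ neg(b) ⊞ neg(b) ⊞ neg(b) ⊞ neg(d)
  Order the arguments:  neg(b) ⊞ neg(b) ⊞ neg(b) ⊞ neg(d) ⊞ neg(g(a, c, a))
  Rebuild:  f(a ⊞ b ⊞ b ⊞ c ⊞ f(a, b), neg(b) ⊞ neg(b) ⊞ neg(b) ⊞ neg(d) ⊞ neg(g(a, c, a)))

Answer: yes — both canonical forms are f(a ⊞ b ⊞ b ⊞ c ⊞ f(a, b), neg(b) ⊞ neg(b) ⊞ neg(b) ⊞ neg(d) ⊞ neg(g(a, c, a)))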